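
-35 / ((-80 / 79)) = 553 / 16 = 34.56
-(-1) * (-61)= -61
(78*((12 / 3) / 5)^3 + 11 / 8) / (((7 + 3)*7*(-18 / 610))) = -2519971 / 126000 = -20.00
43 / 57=0.75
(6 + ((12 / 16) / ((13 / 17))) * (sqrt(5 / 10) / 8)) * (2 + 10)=153 * sqrt(2) / 208 + 72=73.04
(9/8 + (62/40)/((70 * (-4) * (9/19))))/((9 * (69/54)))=56111/579600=0.10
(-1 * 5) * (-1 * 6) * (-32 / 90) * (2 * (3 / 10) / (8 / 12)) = -48 / 5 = -9.60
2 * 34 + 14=82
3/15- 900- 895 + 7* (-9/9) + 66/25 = -1799.16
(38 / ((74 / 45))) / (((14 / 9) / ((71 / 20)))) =52.74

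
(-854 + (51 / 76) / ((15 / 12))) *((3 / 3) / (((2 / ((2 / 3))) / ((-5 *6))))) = 162158 / 19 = 8534.63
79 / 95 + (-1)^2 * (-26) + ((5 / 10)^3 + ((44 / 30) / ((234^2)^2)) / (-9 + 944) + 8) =-154736939073449 / 9078983532450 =-17.04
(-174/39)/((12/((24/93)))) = -116/1209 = -0.10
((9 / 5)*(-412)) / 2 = -1854 / 5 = -370.80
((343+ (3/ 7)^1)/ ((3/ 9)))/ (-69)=-2404/ 161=-14.93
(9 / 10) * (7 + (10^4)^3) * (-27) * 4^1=-486000000003402 / 5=-97200000000680.40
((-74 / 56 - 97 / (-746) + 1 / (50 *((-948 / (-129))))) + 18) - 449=-17829425377 / 41253800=-432.19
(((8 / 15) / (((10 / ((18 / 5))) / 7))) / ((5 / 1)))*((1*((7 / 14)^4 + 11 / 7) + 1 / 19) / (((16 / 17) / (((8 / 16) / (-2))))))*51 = -9334989 / 1520000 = -6.14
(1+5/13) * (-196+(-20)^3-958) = -164772/13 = -12674.77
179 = 179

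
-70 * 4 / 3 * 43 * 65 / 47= -782600 / 141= -5550.35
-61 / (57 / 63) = -1281 / 19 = -67.42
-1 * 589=-589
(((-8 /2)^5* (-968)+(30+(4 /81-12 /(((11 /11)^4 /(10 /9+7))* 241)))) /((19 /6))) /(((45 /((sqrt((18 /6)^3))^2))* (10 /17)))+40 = 328998326894 /1030275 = 319330.59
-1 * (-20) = 20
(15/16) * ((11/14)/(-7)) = -165/1568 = -0.11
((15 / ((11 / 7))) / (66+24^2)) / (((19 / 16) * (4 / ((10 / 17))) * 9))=700 / 3421539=0.00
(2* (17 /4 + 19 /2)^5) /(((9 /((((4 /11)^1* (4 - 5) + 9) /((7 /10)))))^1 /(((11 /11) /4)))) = 21732734375 /64512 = 336878.94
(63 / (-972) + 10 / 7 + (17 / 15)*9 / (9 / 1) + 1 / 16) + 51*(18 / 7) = 2021581 / 15120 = 133.70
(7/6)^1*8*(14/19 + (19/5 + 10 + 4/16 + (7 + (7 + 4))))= 29071/95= 306.01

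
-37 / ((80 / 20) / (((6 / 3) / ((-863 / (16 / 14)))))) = 148 / 6041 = 0.02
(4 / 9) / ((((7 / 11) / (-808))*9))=-62.70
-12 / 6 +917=915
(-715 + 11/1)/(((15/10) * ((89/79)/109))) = -12124288/267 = -45409.32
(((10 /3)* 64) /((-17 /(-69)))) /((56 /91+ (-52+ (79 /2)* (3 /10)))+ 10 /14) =-26790400 /1201101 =-22.30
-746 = -746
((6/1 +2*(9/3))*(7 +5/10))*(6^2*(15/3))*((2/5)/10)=648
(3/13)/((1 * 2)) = 0.12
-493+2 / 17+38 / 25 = -208829 / 425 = -491.36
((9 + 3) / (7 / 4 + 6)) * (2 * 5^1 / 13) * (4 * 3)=5760 / 403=14.29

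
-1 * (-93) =93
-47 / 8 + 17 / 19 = -757 / 152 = -4.98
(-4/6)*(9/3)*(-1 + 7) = -12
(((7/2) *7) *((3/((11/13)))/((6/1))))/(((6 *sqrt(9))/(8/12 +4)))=4459/1188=3.75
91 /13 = 7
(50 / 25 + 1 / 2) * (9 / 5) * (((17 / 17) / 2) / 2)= 9 / 8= 1.12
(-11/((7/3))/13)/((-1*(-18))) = -11/546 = -0.02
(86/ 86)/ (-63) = -1/ 63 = -0.02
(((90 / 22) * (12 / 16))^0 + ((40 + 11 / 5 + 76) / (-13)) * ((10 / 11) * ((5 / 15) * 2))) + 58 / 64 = -16493 / 4576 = -3.60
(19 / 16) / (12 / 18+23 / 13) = 39 / 80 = 0.49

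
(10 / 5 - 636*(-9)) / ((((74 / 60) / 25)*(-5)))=-858900 / 37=-23213.51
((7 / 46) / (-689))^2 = 49 / 1004509636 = 0.00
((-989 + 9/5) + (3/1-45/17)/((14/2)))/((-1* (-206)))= -293677/61285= -4.79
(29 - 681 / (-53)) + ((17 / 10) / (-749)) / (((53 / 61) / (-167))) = 16785999 / 396970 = 42.29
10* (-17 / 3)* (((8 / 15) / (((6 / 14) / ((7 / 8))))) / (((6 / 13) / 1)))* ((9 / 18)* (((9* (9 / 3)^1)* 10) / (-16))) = 54145 / 48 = 1128.02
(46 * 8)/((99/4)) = 1472/99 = 14.87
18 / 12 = 3 / 2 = 1.50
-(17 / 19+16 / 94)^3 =-1.21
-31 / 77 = -0.40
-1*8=-8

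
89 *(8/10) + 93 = 164.20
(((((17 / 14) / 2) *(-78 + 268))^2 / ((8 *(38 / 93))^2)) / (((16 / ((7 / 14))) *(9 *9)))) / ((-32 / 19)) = -0.29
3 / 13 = 0.23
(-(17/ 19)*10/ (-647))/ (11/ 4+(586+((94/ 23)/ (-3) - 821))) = -46920/ 792615761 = -0.00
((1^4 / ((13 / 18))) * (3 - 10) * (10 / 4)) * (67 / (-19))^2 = -1414035 / 4693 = -301.31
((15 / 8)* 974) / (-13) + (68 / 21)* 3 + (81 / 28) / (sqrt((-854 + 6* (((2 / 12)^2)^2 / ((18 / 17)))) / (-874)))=-127.84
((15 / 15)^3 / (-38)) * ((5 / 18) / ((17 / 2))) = -5 / 5814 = -0.00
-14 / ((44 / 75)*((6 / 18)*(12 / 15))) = -7875 / 88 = -89.49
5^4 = 625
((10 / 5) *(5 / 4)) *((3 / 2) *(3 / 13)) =45 / 52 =0.87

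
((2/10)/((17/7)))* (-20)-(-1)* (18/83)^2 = -187384/117113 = -1.60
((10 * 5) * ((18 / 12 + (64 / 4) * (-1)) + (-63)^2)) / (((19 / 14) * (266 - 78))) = 1384075 / 1786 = 774.96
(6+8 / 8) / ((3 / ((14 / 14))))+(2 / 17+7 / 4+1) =1061 / 204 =5.20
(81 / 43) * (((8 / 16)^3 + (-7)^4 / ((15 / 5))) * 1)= 1507.84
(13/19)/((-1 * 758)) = -13/14402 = -0.00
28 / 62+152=4726 / 31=152.45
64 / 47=1.36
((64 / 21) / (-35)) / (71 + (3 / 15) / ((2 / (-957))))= 128 / 36309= 0.00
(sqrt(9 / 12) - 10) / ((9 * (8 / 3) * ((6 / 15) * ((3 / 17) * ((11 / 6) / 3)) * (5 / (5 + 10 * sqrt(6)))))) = -85 * (1 + 2 * sqrt(6)) * (20 - sqrt(3)) / 176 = -52.04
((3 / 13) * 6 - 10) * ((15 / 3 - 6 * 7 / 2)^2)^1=-28672 / 13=-2205.54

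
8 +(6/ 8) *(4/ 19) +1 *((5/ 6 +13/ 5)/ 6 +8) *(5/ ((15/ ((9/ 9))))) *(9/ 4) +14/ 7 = 75637/ 4560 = 16.59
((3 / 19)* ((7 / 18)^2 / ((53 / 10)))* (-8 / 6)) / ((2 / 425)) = -104125 / 81567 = -1.28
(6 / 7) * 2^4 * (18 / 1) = 1728 / 7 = 246.86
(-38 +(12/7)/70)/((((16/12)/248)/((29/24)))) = -8535.00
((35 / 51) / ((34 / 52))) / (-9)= -910 / 7803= -0.12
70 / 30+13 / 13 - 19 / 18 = 41 / 18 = 2.28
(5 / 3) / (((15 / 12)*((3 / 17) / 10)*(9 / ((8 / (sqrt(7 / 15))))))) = 5440*sqrt(105) / 567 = 98.31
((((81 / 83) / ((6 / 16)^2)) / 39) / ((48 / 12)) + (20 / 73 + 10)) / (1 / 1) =812754 / 78767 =10.32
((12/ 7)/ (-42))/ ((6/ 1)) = -1/ 147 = -0.01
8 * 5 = 40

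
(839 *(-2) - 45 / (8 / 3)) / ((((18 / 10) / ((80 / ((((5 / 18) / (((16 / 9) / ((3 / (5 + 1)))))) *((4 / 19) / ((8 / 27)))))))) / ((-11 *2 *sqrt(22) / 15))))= 1450921472 *sqrt(22) / 729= 9335287.98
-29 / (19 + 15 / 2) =-58 / 53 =-1.09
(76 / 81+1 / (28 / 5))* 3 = 2533 / 756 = 3.35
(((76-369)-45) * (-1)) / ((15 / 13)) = 4394 / 15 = 292.93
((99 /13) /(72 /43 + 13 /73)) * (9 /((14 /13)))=2796849 /81410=34.36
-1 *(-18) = 18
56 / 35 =8 / 5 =1.60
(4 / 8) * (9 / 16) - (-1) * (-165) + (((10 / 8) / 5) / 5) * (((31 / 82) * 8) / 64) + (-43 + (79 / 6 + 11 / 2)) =-7440997 / 39360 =-189.05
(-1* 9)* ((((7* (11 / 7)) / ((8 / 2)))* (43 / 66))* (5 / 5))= -129 / 8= -16.12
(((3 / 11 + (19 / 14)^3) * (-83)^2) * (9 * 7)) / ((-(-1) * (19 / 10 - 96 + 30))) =-25941528405 / 1381996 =-18771.06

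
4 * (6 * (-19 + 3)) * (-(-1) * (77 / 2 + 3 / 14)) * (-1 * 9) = 936576 / 7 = 133796.57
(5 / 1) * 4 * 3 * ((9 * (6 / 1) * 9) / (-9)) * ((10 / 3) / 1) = -10800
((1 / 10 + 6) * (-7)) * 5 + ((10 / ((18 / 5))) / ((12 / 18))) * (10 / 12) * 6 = -578 / 3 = -192.67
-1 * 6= -6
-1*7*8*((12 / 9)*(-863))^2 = -667313024 / 9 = -74145891.56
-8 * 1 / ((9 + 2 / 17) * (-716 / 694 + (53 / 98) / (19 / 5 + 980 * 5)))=113395863504 / 133320559355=0.85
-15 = -15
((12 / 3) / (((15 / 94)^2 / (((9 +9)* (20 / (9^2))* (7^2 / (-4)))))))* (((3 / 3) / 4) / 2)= -432964 / 405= -1069.05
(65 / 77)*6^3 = 14040 / 77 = 182.34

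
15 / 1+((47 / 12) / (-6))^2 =79969 / 5184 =15.43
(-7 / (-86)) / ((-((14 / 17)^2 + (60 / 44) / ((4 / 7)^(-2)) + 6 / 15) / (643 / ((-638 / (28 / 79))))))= 0.02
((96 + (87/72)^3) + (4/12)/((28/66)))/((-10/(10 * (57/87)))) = -181193177/2806272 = -64.57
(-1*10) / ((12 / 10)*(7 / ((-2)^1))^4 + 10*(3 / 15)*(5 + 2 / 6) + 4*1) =-1200 / 23369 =-0.05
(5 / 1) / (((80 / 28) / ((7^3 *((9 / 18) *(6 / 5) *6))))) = 21609 / 10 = 2160.90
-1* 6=-6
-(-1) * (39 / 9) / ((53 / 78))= 338 / 53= 6.38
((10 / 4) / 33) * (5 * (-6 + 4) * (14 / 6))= -175 / 99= -1.77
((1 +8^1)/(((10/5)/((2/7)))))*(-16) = -144/7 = -20.57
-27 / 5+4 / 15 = -77 / 15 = -5.13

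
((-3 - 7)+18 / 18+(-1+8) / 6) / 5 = -47 / 30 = -1.57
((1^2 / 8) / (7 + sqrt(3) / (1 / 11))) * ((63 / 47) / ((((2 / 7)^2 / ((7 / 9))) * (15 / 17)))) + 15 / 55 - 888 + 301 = -45722246269 / 77922240 + 448987 * sqrt(3) / 7083840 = -586.66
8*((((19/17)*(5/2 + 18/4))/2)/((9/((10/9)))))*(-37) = -196840/1377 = -142.95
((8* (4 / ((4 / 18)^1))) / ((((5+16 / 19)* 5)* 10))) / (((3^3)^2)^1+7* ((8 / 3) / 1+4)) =1368 / 2152475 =0.00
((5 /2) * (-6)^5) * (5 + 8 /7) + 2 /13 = -10866946 /91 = -119416.99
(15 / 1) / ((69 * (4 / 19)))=95 / 92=1.03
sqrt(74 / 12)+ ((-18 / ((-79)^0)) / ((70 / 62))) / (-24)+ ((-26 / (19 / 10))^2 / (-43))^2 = sqrt(222) / 6+ 662176008197 / 33734894060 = 22.11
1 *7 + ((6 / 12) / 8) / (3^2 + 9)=2017 / 288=7.00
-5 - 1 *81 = -86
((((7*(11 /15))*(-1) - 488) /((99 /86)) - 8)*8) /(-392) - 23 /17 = 9342779 /1237005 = 7.55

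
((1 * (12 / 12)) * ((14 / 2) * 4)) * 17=476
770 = 770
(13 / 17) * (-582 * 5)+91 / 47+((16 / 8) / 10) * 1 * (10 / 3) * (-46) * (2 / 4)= -5366143 / 2397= -2238.69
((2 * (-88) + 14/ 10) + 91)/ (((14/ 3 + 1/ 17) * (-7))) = 21318/ 8435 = 2.53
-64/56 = -1.14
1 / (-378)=-1 / 378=-0.00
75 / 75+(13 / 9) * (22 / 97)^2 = 90973 / 84681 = 1.07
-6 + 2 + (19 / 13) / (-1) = -5.46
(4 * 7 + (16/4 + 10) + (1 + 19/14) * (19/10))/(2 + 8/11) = 23859/1400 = 17.04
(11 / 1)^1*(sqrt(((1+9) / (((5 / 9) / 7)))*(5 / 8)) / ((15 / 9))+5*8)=99*sqrt(35) / 10+440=498.57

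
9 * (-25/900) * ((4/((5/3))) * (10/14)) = -3/7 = -0.43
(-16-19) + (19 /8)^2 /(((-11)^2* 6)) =-1625879 /46464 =-34.99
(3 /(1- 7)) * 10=-5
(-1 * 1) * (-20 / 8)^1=5 / 2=2.50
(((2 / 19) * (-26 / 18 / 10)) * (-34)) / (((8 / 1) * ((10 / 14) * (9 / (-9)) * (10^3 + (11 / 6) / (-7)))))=-10829 / 119668650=-0.00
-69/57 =-23/19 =-1.21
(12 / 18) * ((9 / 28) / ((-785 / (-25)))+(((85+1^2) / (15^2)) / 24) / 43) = 15737 / 2225475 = 0.01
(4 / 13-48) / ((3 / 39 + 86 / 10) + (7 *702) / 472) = -731600 / 292809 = -2.50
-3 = -3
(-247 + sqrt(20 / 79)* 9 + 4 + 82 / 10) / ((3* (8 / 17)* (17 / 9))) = -1761 / 20 + 27* sqrt(395) / 316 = -86.35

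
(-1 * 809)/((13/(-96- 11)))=86563/13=6658.69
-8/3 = -2.67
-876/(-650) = 438/325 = 1.35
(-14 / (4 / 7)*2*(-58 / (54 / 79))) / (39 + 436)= 112259 / 12825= 8.75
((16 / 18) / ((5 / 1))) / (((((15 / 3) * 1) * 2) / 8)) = 32 / 225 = 0.14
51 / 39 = 17 / 13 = 1.31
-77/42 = -11/6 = -1.83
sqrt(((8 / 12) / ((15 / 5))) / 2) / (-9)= -1 / 27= -0.04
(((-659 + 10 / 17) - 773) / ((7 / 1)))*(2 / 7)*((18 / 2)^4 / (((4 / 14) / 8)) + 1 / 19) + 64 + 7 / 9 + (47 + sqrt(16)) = -1528843807702 / 142443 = -10733021.68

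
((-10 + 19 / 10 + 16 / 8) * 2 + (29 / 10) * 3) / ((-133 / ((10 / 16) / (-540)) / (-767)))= 767 / 32832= 0.02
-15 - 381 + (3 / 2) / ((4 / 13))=-3129 / 8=-391.12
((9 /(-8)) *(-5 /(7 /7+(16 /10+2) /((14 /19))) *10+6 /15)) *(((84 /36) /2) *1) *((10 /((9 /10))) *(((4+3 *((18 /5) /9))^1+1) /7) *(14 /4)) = 904673 /2472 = 365.97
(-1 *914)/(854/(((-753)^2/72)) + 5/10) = -115165828/76665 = -1502.20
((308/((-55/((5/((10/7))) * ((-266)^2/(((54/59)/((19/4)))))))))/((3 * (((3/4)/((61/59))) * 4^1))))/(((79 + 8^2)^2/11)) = -444.76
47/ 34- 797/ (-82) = 7738/ 697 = 11.10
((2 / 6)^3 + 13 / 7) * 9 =358 / 21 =17.05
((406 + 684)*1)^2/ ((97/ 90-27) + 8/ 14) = -748503000/ 15971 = -46866.38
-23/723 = -0.03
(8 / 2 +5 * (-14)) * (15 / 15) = -66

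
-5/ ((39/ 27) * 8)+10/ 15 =73/ 312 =0.23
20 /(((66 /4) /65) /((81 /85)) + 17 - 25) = -14040 /5429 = -2.59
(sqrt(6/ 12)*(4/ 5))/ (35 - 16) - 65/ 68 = -65/ 68+2*sqrt(2)/ 95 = -0.93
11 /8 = 1.38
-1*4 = -4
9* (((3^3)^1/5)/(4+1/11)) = 297/25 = 11.88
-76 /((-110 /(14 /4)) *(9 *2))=133 /990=0.13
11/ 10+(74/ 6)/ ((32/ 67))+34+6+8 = 35963/ 480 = 74.92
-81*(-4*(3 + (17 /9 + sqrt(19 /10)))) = 162*sqrt(190) /5 + 1584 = 2030.60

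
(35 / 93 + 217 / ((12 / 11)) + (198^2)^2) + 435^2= 1537143040.29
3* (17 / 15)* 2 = 6.80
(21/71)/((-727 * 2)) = -21/103234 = -0.00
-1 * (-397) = 397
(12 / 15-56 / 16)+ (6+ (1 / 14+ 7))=10.37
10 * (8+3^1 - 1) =100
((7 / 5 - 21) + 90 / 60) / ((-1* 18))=181 / 180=1.01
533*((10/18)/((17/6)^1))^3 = 533000/132651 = 4.02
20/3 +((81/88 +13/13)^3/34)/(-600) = 30891788397/4634009600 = 6.67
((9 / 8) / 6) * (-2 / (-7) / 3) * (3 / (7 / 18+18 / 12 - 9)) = -27 / 3584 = -0.01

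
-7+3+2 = -2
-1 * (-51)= 51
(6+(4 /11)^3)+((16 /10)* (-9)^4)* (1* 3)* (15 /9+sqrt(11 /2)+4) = 78732* sqrt(22) /5+1187686226 /6655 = 252322.41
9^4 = 6561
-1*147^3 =-3176523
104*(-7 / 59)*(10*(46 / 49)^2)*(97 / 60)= -10673104 / 60711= -175.80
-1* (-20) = 20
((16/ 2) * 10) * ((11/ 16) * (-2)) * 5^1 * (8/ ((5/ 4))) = -3520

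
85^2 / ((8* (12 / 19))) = 137275 / 96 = 1429.95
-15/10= -3/2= -1.50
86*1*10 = 860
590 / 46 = 295 / 23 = 12.83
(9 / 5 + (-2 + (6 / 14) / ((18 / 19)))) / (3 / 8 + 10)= 212 / 8715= 0.02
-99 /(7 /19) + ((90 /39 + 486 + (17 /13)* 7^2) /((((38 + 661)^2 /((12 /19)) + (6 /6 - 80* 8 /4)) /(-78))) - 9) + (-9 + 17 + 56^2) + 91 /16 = 331715800243 /115503248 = 2871.92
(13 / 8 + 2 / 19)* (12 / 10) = 789 / 380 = 2.08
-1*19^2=-361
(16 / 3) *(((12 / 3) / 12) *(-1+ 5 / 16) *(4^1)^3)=-704 / 9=-78.22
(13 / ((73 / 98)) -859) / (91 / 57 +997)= -3501681 / 4155160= -0.84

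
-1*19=-19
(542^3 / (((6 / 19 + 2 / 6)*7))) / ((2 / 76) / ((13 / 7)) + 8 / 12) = 13449957713712 / 261331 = 51467134.45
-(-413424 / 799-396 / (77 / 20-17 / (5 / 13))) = 109101696 / 214931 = 507.61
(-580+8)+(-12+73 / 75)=-43727 / 75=-583.03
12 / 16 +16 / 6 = 41 / 12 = 3.42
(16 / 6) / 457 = 8 / 1371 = 0.01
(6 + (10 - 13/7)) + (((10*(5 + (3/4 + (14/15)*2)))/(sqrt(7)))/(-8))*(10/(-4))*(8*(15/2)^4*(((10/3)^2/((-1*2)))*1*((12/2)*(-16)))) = 99/7 + 321328125*sqrt(7)/7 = 121450629.57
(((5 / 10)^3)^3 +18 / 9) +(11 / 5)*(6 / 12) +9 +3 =38661 / 2560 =15.10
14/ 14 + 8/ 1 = 9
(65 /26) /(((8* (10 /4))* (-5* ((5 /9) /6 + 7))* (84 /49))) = -0.00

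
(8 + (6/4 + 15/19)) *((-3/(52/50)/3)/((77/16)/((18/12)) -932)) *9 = 527850/5505877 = 0.10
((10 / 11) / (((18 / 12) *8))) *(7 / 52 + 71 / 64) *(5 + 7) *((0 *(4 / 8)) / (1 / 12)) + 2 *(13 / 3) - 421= -1237 / 3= -412.33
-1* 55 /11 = -5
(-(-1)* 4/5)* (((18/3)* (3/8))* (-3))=-27/5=-5.40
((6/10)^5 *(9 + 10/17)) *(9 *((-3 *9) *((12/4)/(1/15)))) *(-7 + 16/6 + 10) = -28874961/625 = -46199.94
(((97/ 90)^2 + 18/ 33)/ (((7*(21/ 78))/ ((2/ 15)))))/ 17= 116311/ 16372125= 0.01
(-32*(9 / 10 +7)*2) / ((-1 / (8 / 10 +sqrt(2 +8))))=10112 / 25 +2528*sqrt(10) / 5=2003.33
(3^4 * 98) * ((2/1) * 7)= 111132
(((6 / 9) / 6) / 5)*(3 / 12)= 1 / 180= 0.01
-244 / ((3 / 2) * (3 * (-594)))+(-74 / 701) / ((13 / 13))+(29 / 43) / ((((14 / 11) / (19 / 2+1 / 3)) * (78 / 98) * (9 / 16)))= 12175855682 / 1047439107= 11.62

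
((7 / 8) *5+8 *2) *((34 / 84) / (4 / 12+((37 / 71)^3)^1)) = 991771381 / 57105440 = 17.37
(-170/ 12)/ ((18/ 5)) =-425/ 108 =-3.94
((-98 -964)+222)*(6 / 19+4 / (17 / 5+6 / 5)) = -435120 / 437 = -995.70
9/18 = 1/2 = 0.50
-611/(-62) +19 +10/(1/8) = 6749/62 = 108.85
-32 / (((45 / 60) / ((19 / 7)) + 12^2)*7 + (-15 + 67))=-2432 / 80707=-0.03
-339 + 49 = -290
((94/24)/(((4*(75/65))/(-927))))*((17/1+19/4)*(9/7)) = -49276539/2240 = -21998.45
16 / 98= 8 / 49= 0.16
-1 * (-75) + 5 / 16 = 1205 / 16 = 75.31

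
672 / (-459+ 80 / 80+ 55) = -672 / 403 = -1.67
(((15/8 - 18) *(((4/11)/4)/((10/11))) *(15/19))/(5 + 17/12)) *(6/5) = -3483/14630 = -0.24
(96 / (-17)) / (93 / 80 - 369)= 2560 / 166753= 0.02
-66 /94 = -0.70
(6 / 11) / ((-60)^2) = 1 / 6600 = 0.00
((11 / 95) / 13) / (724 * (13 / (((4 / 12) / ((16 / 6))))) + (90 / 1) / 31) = 31 / 262074410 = 0.00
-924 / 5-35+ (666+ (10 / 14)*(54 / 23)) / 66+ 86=-1095219 / 8855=-123.68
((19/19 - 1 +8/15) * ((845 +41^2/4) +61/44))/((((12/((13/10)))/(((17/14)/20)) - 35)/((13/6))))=160118036/12803175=12.51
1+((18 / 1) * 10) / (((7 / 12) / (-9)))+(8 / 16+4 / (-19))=-738377 / 266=-2775.85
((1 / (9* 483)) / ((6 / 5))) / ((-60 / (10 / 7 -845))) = 5905 / 2190888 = 0.00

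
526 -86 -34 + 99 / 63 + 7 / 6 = 408.74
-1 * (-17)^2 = -289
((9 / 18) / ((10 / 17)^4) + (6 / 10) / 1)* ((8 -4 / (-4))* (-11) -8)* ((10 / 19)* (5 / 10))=-10220747 / 76000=-134.48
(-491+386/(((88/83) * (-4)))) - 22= -106307/176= -604.02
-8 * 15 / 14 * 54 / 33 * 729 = -787320 / 77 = -10224.94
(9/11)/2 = 9/22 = 0.41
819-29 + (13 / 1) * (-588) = -6854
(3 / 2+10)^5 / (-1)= -6436343 / 32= -201135.72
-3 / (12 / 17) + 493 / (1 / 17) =33507 / 4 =8376.75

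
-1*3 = -3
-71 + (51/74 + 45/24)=-20257/296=-68.44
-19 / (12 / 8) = -38 / 3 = -12.67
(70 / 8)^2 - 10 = 1065 / 16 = 66.56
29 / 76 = 0.38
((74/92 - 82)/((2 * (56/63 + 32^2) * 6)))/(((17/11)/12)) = -369765/7213168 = -0.05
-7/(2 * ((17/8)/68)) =-112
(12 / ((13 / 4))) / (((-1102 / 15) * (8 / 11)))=-495 / 7163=-0.07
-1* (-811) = 811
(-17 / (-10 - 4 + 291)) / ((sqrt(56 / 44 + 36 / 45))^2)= -935 / 31578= -0.03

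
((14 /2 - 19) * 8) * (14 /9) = -448 /3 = -149.33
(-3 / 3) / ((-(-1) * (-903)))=1 / 903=0.00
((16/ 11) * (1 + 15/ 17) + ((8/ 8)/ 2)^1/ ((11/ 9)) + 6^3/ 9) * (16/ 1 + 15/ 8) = 131989/ 272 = 485.25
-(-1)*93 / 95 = 93 / 95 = 0.98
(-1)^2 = 1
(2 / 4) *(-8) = -4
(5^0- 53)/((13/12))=-48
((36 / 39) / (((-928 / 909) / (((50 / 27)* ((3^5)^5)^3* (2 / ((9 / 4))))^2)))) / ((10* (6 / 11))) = -62651609034297525822182985719224961391734737773659842083321120909959199000 / 377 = -166184639348269299263084800000000000000000000000000000000000000000000000.00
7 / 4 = 1.75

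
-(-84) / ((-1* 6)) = -14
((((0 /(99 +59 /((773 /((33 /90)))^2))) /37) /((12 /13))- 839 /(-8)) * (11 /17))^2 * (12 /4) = 255523323 /18496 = 13815.06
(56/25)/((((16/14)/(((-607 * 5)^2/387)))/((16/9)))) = 82935.41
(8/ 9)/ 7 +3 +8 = 701/ 63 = 11.13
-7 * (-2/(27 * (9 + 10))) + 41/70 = 22013/35910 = 0.61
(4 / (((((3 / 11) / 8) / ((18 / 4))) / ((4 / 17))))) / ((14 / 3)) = 3168 / 119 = 26.62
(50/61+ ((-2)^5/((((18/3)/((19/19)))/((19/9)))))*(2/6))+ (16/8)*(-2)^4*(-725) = -114645694/4941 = -23202.93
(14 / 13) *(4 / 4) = 14 / 13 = 1.08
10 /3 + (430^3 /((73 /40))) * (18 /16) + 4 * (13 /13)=49011171.72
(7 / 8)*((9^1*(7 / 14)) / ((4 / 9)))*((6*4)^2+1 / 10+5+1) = 3300507 / 640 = 5157.04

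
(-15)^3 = -3375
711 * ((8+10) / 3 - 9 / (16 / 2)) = 27729 / 8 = 3466.12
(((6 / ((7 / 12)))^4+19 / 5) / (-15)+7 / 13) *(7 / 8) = -873066581 / 1337700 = -652.66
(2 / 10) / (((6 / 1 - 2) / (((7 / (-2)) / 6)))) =-0.03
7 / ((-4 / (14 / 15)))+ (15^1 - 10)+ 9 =371 / 30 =12.37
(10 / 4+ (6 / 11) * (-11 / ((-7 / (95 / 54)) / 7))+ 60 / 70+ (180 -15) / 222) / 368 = 34163 / 857808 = 0.04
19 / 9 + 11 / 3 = 52 / 9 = 5.78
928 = 928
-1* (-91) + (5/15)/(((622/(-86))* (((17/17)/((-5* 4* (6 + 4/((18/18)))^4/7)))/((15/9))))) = 44782963/19593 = 2285.66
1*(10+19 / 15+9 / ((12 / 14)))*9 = 1959 / 10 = 195.90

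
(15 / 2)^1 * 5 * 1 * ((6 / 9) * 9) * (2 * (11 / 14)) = 2475 / 7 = 353.57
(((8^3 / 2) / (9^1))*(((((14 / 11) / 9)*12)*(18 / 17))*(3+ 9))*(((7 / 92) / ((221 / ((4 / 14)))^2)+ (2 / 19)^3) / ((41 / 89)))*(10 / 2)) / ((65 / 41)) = 91739782561792 / 18730878427547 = 4.90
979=979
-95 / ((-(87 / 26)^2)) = 8.48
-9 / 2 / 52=-9 / 104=-0.09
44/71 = 0.62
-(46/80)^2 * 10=-529/160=-3.31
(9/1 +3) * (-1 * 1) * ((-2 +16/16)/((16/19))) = 57/4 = 14.25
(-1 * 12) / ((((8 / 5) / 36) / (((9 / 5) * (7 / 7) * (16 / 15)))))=-2592 / 5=-518.40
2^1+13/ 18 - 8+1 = -77/ 18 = -4.28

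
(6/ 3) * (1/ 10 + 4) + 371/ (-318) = 211/ 30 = 7.03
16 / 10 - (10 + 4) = -62 / 5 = -12.40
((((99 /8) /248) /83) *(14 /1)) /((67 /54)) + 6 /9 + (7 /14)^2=7641337 /8274768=0.92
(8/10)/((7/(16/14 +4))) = 144/245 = 0.59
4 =4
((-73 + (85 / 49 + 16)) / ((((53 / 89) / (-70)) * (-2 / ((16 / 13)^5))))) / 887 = -1263596994560 / 122183986561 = -10.34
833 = 833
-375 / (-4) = 375 / 4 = 93.75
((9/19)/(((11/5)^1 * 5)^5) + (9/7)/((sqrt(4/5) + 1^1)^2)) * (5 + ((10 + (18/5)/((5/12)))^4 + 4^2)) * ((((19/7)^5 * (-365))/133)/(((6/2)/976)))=-5689825690.55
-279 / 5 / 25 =-279 / 125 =-2.23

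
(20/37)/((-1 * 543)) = -20/20091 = -0.00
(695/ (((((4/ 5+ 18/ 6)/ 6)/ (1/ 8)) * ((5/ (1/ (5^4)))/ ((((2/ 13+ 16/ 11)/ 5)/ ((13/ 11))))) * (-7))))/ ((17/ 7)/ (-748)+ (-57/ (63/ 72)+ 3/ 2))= 211002/ 7868154125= 0.00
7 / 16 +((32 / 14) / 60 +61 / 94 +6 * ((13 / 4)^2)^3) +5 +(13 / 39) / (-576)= 643705211701 / 90961920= 7076.64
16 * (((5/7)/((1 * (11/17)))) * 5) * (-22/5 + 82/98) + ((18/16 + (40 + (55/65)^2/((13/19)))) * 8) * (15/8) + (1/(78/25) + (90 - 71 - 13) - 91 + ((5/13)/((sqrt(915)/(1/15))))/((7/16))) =16 * sqrt(915)/249795 + 46396221545/198942744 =233.22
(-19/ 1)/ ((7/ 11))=-209/ 7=-29.86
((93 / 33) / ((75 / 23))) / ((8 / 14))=4991 / 3300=1.51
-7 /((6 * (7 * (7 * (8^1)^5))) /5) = -5 /1376256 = -0.00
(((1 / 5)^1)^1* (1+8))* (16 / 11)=144 / 55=2.62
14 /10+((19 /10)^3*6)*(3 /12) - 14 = -4623 /2000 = -2.31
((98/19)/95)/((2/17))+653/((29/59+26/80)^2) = 6567785787057/6702558845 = 979.89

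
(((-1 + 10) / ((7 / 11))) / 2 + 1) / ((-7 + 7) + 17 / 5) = 565 / 238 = 2.37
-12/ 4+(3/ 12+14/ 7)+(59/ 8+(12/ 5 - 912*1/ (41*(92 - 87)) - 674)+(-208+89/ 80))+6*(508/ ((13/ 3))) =-7373593/ 42640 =-172.93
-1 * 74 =-74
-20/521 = -0.04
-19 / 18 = -1.06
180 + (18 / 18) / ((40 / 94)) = 3647 / 20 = 182.35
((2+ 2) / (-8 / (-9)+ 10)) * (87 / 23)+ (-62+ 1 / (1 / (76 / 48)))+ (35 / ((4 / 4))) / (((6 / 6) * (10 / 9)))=-372277 / 13524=-27.53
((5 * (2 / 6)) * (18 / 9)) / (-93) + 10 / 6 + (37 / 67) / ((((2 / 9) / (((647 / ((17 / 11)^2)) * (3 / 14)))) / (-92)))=-501803640166 / 37815939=-13269.63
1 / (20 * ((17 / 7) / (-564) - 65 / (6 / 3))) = -987 / 641635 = -0.00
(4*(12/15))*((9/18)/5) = 8/25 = 0.32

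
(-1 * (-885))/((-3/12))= -3540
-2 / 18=-1 / 9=-0.11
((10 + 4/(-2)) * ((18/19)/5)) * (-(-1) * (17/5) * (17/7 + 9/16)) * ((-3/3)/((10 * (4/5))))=-10251/5320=-1.93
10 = 10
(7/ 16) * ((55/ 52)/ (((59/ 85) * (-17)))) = -1925/ 49088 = -0.04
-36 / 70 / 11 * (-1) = 18 / 385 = 0.05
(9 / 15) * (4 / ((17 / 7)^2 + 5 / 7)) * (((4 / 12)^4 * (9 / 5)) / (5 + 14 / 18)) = 49 / 35100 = 0.00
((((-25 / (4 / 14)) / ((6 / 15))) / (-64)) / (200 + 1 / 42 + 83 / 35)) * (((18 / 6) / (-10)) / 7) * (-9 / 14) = 10125 / 21761536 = 0.00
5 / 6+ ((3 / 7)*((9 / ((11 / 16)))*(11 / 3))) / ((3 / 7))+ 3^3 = 455 / 6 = 75.83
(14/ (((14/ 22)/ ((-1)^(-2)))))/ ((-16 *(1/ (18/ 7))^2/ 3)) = -2673/ 98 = -27.28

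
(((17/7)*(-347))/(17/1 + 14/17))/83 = -100283/176043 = -0.57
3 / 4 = 0.75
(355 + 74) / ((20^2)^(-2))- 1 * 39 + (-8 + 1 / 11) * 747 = 68634052.91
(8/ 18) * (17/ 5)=68/ 45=1.51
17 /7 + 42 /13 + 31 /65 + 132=62852 /455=138.14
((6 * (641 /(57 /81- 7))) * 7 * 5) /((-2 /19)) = 203102.74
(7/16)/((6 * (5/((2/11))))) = 7/2640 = 0.00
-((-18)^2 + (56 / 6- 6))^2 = -964324 / 9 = -107147.11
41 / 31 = 1.32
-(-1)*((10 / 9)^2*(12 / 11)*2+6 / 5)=3.89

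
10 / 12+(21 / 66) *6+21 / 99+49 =1143 / 22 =51.95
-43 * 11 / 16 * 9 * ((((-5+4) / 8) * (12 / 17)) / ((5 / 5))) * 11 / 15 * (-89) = -4167603 / 2720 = -1532.21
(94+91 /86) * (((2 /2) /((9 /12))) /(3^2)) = 5450 /387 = 14.08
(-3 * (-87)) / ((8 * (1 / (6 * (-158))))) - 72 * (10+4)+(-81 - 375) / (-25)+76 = -1592113 / 50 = -31842.26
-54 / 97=-0.56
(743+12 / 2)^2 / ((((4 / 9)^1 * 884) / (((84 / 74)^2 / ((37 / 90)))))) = 100197583605 / 22388626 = 4475.38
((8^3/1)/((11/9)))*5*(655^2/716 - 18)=2396949120/1969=1217343.38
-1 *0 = 0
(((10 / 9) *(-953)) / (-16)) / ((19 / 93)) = 147715 / 456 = 323.94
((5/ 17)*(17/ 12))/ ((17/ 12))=5/ 17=0.29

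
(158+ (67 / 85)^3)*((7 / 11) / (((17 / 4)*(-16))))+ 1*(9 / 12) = -168401733 / 229682750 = -0.73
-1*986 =-986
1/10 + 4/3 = 43/30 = 1.43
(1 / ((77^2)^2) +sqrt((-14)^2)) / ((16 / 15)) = 7382138625 / 562448656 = 13.13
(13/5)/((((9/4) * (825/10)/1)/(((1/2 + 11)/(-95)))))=-1196/705375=-0.00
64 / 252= 16 / 63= 0.25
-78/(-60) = 13/10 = 1.30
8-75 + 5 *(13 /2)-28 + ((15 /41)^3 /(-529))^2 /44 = -62.50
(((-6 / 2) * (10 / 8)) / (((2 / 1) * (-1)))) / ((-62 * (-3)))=5 / 496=0.01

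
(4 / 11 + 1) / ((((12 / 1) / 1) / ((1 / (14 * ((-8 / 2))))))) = -5 / 2464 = -0.00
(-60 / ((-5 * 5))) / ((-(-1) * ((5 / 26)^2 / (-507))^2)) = 1409582685888 / 3125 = 451066459.48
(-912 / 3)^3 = -28094464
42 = 42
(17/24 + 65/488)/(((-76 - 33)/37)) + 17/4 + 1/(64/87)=6796301/1276608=5.32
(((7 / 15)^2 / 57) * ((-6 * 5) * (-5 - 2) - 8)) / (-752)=-4949 / 4822200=-0.00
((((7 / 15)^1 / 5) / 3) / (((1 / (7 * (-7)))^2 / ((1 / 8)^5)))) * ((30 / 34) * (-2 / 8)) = -16807 / 33423360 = -0.00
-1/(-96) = 1/96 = 0.01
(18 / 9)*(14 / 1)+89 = 117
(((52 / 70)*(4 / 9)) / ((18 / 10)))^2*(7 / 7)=10816 / 321489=0.03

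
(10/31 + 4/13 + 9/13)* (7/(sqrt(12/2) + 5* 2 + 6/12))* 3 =12054/4309 - 1148* sqrt(6)/4309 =2.14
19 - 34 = -15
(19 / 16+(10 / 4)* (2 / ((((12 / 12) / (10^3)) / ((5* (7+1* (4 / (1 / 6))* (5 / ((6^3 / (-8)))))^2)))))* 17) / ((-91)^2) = 3597201539 / 10732176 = 335.18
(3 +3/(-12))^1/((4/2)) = 11/8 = 1.38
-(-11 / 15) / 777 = 11 / 11655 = 0.00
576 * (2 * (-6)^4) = 1492992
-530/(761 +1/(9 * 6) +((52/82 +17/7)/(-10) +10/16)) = -0.70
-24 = -24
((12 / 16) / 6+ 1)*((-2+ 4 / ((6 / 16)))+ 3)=105 / 8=13.12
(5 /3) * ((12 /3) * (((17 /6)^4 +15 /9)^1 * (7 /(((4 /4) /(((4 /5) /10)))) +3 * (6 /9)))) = 1370896 /1215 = 1128.31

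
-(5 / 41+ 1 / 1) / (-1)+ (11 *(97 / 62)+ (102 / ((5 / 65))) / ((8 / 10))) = 2129982 / 1271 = 1675.83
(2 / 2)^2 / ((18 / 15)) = 5 / 6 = 0.83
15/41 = 0.37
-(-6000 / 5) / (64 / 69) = 1293.75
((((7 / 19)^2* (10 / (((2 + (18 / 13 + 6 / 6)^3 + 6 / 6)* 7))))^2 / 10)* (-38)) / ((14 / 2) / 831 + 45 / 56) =-55031993987880 / 85766238658172873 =-0.00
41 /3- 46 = -97 /3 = -32.33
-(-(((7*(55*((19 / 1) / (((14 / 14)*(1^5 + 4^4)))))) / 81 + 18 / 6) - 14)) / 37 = -0.29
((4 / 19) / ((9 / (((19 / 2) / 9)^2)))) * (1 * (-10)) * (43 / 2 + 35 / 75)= -12521 / 2187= -5.73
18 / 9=2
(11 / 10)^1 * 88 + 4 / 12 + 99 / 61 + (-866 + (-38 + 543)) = -239953 / 915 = -262.24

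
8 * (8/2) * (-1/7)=-32/7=-4.57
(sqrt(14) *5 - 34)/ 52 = -17/ 26 + 5 *sqrt(14)/ 52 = -0.29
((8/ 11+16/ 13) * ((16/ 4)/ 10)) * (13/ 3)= 112/ 33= 3.39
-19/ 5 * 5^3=-475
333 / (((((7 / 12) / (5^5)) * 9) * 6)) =231250 / 7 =33035.71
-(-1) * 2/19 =2/19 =0.11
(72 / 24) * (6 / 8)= 9 / 4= 2.25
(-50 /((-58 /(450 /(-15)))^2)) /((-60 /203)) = 2625 /58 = 45.26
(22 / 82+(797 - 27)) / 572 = 2871 / 2132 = 1.35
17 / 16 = 1.06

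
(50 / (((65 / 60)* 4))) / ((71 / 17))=2550 / 923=2.76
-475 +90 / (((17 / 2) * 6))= -8045 / 17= -473.24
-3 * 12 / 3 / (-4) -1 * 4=-1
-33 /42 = -11 /14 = -0.79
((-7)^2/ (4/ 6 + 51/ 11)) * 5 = 231/ 5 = 46.20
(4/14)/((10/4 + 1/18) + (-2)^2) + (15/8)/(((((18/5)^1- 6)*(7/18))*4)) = -12123/26432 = -0.46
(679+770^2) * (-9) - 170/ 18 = -48079984/ 9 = -5342220.44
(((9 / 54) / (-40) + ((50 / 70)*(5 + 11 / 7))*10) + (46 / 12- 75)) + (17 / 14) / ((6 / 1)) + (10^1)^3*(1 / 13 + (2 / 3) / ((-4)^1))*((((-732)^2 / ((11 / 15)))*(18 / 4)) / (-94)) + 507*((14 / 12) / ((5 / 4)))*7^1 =49674642514087 / 15807792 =3142414.99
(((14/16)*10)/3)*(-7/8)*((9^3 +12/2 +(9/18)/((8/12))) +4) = -724955/384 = -1887.90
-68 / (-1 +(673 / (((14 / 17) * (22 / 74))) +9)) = -10472 / 424549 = -0.02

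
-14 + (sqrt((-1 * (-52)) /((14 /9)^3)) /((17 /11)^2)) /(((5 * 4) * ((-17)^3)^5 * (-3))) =-14 + 1089 * sqrt(182) /1621390913297220057786920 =-14.00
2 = 2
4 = 4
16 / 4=4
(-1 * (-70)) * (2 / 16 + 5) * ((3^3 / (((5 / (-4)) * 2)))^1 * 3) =-23247 / 2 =-11623.50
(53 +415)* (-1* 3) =-1404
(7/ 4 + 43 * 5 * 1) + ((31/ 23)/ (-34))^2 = 33137197/ 152881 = 216.75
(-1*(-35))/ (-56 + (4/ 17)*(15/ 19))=-11305/ 18028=-0.63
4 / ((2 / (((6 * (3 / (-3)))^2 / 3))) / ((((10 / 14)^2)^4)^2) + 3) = 3662109375000 / 35979512600851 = 0.10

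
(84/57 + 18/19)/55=46/1045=0.04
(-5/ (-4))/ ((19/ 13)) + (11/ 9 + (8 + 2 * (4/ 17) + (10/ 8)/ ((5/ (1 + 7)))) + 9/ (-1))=41257/ 11628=3.55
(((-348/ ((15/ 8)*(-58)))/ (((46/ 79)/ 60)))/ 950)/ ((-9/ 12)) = -5056/ 10925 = -0.46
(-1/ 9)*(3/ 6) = -1/ 18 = -0.06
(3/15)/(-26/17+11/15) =-51/203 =-0.25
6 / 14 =3 / 7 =0.43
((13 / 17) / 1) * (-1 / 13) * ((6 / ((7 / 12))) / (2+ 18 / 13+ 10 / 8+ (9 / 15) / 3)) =-6240 / 49861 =-0.13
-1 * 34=-34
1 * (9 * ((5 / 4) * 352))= 3960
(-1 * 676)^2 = 456976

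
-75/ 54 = -25/ 18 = -1.39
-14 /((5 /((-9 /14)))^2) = -81 /350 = -0.23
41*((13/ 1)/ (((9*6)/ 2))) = 533/ 27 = 19.74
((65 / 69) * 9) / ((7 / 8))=1560 / 161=9.69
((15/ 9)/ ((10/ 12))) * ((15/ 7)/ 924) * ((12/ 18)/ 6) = 5/ 9702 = 0.00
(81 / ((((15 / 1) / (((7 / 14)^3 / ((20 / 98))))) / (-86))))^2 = 3236358321 / 40000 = 80908.96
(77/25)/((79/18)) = 1386/1975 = 0.70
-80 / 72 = -10 / 9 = -1.11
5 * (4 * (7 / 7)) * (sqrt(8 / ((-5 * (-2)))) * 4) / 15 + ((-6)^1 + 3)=-3 + 32 * sqrt(5) / 15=1.77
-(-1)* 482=482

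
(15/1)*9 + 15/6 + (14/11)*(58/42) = 139.26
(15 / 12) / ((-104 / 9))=-45 / 416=-0.11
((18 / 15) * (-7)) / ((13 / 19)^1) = -798 / 65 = -12.28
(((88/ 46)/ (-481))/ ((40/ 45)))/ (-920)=99/ 20355920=0.00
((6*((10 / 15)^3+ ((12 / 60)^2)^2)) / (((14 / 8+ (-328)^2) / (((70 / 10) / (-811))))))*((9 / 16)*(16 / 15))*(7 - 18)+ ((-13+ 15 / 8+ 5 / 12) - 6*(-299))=46678752512982431 / 26175612975000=1783.29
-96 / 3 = -32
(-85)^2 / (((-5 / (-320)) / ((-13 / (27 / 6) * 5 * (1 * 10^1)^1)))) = -601120000 / 9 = -66791111.11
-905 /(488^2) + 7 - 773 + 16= -178608905 /238144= -750.00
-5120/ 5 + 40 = -984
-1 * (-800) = 800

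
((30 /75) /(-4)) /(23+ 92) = -1 /1150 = -0.00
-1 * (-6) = 6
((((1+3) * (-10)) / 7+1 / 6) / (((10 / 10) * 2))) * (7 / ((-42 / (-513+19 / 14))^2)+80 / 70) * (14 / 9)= -11968048961 / 2667168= -4487.17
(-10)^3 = -1000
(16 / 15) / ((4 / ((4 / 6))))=8 / 45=0.18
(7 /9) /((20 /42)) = 49 /30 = 1.63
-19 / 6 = -3.17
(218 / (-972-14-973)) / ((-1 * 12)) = 109 / 11754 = 0.01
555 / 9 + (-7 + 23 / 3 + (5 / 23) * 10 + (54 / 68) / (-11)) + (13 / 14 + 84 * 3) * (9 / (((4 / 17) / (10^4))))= 17476254187177 / 180642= 96745243.01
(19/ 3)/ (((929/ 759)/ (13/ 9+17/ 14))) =1610345/ 117054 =13.76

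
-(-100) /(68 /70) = 1750 /17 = 102.94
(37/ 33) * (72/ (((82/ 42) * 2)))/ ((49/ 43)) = 57276/ 3157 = 18.14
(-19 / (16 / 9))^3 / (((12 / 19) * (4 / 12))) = -95004009 / 16384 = -5798.58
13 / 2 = 6.50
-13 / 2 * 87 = -1131 / 2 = -565.50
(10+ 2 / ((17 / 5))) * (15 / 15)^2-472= -7844 / 17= -461.41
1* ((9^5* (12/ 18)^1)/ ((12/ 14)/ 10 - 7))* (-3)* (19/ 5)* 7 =54974619/ 121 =454335.69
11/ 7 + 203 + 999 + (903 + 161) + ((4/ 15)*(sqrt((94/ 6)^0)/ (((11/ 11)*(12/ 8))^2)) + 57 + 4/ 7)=2325.26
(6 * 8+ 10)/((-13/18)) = -1044/13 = -80.31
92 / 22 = 46 / 11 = 4.18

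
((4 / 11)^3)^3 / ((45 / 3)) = 0.00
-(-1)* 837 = 837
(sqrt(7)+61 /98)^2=61*sqrt(7) /49+70949 /9604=10.68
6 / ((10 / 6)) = 18 / 5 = 3.60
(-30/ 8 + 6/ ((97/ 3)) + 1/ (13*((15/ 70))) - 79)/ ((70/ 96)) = -4975732/ 44135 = -112.74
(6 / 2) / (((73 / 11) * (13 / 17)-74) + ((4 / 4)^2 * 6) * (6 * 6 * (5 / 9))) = 561 / 9551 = 0.06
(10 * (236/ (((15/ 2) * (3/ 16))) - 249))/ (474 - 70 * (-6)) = -3653/ 4023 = -0.91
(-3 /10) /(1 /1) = -3 /10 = -0.30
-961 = -961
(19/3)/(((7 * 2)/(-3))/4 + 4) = 2.24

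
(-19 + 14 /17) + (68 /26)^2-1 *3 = -41188 /2873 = -14.34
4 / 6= 2 / 3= 0.67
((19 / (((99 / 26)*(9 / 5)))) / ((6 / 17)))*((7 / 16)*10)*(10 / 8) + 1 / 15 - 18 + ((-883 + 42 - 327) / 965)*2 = 373092205 / 16508448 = 22.60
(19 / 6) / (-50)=-0.06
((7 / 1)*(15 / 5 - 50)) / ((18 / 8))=-1316 / 9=-146.22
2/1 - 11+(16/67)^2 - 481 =-2199354/4489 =-489.94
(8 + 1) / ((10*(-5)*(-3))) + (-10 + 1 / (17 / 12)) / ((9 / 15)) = -39347 / 2550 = -15.43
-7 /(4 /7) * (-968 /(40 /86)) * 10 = 254947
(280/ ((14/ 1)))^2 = 400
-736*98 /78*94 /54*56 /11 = -94920448 /11583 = -8194.81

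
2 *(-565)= -1130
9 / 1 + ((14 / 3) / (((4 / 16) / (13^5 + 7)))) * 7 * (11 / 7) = 228720827 / 3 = 76240275.67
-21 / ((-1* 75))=0.28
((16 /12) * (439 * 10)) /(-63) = -17560 /189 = -92.91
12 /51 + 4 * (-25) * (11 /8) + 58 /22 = -50351 /374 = -134.63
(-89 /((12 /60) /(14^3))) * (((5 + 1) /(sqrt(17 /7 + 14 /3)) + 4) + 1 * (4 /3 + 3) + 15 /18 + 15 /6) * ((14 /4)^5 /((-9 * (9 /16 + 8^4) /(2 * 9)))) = 24627229872 * sqrt(3129) /1953241 + 143658840920 /39327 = 4358213.13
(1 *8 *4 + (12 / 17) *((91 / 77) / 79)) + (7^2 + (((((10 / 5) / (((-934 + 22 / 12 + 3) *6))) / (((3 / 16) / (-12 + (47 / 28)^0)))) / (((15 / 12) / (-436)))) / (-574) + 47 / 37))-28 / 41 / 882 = 3238707899318282 / 39355886926125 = 82.29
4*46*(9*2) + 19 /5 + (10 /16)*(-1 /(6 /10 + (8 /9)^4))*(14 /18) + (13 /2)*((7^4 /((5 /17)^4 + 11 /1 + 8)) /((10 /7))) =992140337578527 /255038905648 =3890.15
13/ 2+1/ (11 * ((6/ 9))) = 6.64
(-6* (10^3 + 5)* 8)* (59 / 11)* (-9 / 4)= 6403860 / 11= 582169.09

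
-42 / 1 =-42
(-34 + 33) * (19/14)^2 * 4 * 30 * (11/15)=-7942/49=-162.08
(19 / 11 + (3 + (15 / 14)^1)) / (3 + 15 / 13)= 11609 / 8316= 1.40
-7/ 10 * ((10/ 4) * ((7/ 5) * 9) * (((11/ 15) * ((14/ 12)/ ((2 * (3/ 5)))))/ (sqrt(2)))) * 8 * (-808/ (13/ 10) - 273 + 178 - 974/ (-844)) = 14807512027 * sqrt(2)/ 329160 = 63619.47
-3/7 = -0.43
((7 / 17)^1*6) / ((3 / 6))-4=16 / 17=0.94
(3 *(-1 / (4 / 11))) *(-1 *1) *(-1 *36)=-297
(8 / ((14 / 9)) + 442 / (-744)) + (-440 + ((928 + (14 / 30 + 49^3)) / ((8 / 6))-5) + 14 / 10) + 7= 230456731 / 2604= 88501.05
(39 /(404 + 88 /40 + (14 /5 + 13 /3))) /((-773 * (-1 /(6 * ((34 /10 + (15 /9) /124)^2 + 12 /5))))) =1895900799 /184227544000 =0.01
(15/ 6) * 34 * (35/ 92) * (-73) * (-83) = 18025525/ 92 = 195929.62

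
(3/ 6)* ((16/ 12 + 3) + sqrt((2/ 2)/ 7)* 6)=3* sqrt(7)/ 7 + 13/ 6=3.30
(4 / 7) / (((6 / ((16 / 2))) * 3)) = 16 / 63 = 0.25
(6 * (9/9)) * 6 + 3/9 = 109/3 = 36.33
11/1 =11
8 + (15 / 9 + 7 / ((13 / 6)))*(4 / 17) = 6068 / 663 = 9.15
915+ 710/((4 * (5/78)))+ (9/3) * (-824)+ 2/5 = 6062/5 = 1212.40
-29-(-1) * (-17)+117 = 71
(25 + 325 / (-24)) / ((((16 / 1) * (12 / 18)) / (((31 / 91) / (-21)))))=-8525 / 489216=-0.02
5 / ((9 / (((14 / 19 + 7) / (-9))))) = -245 / 513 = -0.48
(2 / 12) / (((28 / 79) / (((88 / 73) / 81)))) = 0.01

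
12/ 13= 0.92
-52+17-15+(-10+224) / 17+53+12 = 469 / 17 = 27.59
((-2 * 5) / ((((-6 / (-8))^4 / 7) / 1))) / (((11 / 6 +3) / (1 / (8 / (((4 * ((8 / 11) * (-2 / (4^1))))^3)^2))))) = -75161927680 / 1387132263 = -54.19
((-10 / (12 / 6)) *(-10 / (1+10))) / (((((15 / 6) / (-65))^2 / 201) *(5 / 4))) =5435040 / 11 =494094.55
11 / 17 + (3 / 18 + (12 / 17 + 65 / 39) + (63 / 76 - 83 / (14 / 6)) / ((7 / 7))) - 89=-3270931 / 27132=-120.56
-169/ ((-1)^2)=-169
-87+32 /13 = -1099 /13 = -84.54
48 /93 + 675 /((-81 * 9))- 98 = -82369 /837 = -98.41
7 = 7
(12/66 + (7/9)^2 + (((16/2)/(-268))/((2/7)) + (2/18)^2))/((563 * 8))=41467/268875288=0.00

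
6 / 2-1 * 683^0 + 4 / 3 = 10 / 3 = 3.33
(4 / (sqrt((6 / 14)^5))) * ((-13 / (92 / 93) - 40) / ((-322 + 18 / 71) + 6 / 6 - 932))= 17008831 * sqrt(21) / 55234845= 1.41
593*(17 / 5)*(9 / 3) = 30243 / 5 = 6048.60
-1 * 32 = -32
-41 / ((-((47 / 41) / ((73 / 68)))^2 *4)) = 367280009 / 40857664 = 8.99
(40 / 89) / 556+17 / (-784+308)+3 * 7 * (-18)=-130946755 / 346388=-378.03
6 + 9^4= 6567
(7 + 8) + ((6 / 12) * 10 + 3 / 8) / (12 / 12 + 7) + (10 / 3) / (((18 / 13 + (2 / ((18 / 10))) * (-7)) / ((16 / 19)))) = 3463819 / 227392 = 15.23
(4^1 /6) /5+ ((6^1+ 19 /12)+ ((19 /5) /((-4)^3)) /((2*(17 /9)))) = 251359 /32640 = 7.70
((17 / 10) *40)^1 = 68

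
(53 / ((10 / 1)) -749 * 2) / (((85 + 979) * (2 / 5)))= -14927 / 4256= -3.51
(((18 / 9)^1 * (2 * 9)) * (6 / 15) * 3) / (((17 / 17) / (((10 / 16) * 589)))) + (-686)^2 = 486499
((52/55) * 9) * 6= 2808/55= 51.05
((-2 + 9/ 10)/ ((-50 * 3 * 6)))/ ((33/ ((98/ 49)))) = 1/ 13500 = 0.00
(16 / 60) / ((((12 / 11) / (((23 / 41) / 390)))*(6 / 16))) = 1012 / 1079325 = 0.00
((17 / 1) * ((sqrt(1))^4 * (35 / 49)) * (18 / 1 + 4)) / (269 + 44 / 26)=1430 / 1449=0.99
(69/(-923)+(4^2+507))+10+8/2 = 495582/923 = 536.93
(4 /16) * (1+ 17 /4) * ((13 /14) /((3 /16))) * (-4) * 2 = -52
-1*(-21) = 21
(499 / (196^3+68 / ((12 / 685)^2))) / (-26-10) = -499 / 279040121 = -0.00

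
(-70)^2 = 4900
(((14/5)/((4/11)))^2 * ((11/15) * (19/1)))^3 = 563779697.42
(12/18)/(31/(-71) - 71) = -0.01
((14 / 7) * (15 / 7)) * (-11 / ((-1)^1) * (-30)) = -9900 / 7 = -1414.29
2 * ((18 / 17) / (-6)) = -6 / 17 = -0.35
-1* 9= -9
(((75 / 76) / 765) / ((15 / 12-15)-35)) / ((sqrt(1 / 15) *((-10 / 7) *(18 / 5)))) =7 *sqrt(15) / 1360476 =0.00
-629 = -629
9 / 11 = 0.82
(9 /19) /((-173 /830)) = -7470 /3287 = -2.27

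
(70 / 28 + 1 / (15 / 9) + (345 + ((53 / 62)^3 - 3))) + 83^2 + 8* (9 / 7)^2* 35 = 64209224763 / 8341480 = 7697.58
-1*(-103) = 103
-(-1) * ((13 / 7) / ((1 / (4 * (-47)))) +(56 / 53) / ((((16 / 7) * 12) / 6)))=-517785 / 1484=-348.91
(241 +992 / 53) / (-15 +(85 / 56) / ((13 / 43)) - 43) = -10020920 / 2044157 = -4.90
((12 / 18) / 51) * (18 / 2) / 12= 1 / 102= 0.01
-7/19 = -0.37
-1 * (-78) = 78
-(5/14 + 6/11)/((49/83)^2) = -957571/369754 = -2.59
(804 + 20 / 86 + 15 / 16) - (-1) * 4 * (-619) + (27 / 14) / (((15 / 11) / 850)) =-2257197 / 4816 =-468.69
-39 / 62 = -0.63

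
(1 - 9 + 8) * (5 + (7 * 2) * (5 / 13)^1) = 0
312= 312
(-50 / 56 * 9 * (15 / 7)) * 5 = -16875 / 196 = -86.10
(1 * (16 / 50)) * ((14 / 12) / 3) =0.12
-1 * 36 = -36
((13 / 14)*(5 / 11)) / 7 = 65 / 1078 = 0.06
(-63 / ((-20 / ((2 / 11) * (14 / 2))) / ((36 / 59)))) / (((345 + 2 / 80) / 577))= 4.09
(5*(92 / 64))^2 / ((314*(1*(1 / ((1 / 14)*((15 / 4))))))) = 198375 / 4501504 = 0.04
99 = 99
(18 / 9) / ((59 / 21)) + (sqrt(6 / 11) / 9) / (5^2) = sqrt(66) / 2475 + 42 / 59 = 0.72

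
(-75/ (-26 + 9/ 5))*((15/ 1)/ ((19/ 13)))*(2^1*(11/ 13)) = 53.83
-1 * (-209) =209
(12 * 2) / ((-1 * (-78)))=4 / 13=0.31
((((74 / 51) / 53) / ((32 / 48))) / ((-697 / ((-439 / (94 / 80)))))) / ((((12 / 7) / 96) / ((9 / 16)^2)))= 46048905 / 118063436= 0.39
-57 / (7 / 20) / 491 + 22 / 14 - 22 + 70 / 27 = -1685941 / 92799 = -18.17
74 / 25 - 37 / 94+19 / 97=629657 / 227950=2.76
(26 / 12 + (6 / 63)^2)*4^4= 556.99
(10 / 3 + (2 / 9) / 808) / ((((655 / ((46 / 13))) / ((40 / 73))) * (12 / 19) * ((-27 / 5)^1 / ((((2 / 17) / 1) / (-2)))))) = 1557905 / 9153483651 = 0.00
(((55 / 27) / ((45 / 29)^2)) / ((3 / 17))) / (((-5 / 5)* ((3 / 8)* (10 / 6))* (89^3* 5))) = -1258136 / 578162701125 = -0.00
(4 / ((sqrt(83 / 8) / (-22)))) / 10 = -88 * sqrt(166) / 415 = -2.73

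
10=10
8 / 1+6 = 14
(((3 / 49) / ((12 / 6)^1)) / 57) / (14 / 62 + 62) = 31 / 3591798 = 0.00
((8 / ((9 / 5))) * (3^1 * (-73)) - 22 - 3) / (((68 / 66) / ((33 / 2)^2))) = -35877105 / 136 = -263802.24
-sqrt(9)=-3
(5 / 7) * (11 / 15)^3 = 1331 / 4725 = 0.28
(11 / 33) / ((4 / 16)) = 4 / 3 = 1.33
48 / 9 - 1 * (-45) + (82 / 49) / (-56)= 207049 / 4116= 50.30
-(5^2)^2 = -625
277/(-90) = -277/90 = -3.08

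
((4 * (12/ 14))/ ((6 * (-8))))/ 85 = -1/ 1190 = -0.00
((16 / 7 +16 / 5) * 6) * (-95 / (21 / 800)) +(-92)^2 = -5422064 / 49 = -110654.37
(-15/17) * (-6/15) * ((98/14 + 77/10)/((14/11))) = 693/170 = 4.08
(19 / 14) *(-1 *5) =-95 / 14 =-6.79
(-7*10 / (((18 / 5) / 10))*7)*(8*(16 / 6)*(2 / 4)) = -392000 / 27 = -14518.52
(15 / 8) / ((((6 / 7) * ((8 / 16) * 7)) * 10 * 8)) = 1 / 128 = 0.01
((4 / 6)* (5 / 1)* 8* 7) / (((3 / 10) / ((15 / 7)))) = 4000 / 3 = 1333.33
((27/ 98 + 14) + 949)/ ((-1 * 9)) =-10489/ 98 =-107.03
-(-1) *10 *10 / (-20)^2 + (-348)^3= -168576767 / 4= -42144191.75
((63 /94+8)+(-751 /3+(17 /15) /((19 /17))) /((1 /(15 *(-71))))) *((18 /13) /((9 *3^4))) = 474243229 /940329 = 504.34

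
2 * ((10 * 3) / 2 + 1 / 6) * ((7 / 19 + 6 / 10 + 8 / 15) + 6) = 194558 / 855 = 227.55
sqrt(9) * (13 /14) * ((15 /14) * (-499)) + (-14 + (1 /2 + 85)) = -277901 /196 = -1417.86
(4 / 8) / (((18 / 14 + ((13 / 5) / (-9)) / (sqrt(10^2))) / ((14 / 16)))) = 11025 / 31672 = 0.35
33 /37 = 0.89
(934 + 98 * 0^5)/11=934/11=84.91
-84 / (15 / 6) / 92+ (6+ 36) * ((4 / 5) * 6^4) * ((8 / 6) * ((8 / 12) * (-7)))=-31159338 / 115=-270950.77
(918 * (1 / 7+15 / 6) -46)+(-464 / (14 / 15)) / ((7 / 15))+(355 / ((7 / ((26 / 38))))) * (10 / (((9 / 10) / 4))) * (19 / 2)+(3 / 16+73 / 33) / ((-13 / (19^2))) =16042212895 / 1009008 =15898.99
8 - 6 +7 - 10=-1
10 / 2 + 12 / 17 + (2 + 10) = 301 / 17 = 17.71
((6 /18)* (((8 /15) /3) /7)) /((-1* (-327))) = 8 /309015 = 0.00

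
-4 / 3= -1.33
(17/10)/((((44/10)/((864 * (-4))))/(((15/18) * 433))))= -5299920/11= -481810.91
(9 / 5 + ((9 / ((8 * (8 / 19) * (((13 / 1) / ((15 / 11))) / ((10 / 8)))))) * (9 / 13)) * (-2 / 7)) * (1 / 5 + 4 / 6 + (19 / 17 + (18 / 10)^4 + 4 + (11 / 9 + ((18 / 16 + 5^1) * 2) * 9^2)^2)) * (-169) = -21766578563115707003 / 75398400000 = -288687539.30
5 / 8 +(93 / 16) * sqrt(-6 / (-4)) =5 / 8 +93 * sqrt(6) / 32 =7.74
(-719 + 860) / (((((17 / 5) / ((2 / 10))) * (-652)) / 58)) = -4089 / 5542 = -0.74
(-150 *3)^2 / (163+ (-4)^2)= 202500 / 179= 1131.28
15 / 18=5 / 6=0.83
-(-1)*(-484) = -484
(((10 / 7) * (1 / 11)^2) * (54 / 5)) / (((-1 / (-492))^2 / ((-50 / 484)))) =-326786400 / 102487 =-3188.56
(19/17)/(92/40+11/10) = 95/289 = 0.33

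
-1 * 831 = -831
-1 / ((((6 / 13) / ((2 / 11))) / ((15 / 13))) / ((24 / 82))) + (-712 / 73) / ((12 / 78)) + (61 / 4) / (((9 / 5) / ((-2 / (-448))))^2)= -34003271247017 / 535230001152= -63.53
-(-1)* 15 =15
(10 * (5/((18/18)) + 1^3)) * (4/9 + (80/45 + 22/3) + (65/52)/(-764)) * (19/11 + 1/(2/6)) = 2709.84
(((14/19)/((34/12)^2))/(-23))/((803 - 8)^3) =-56/7050796110375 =-0.00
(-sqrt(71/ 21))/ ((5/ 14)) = -2 * sqrt(1491)/ 15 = -5.15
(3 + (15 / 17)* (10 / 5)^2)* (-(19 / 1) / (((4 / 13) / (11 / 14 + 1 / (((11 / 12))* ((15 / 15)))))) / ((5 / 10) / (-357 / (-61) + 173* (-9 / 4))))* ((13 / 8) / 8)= 566828078193 / 4809728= 117850.34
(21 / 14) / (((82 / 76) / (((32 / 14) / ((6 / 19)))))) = 2888 / 287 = 10.06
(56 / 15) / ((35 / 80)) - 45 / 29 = 3037 / 435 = 6.98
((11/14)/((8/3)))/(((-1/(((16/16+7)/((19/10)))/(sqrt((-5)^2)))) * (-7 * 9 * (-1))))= -11/2793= -0.00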